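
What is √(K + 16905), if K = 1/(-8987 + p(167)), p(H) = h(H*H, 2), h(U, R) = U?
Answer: √6039913154522/18902 ≈ 130.02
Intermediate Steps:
p(H) = H² (p(H) = H*H = H²)
K = 1/18902 (K = 1/(-8987 + 167²) = 1/(-8987 + 27889) = 1/18902 ≈ 5.2904e-5)
√(K + 16905) = √(1/18902 + 16905) = √(319538311/18902) = √6039913154522/18902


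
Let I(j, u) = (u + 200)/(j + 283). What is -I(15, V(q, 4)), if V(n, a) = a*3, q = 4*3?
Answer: -106/149 ≈ -0.71141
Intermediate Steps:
q = 12
V(n, a) = 3*a
I(j, u) = (200 + u)/(283 + j)
-I(15, V(q, 4)) = -(200 + 3*4)/(283 + 15) = -(200 + 12)/298 = -212/298 = -1*106/149 = -106/149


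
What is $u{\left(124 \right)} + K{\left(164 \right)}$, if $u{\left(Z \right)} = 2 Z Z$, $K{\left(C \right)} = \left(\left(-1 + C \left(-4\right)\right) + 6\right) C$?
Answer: $-76012$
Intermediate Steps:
$K{\left(C \right)} = C \left(5 - 4 C\right)$ ($K{\left(C \right)} = \left(\left(-1 - 4 C\right) + 6\right) C = \left(5 - 4 C\right) C = C \left(5 - 4 C\right)$)
$u{\left(Z \right)} = 2 Z^{2}$
$u{\left(124 \right)} + K{\left(164 \right)} = 2 \cdot 124^{2} + 164 \left(5 - 656\right) = 2 \cdot 15376 + 164 \left(5 - 656\right) = 30752 + 164 \left(-651\right) = 30752 - 106764 = -76012$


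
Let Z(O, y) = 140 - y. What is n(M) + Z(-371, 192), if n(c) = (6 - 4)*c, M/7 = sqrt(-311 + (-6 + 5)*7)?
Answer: -52 + 14*I*sqrt(318) ≈ -52.0 + 249.66*I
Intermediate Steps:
M = 7*I*sqrt(318) (M = 7*sqrt(-311 + (-6 + 5)*7) = 7*sqrt(-311 - 1*7) = 7*sqrt(-311 - 7) = 7*sqrt(-318) = 7*(I*sqrt(318)) = 7*I*sqrt(318) ≈ 124.83*I)
n(c) = 2*c
n(M) + Z(-371, 192) = 2*(7*I*sqrt(318)) + (140 - 1*192) = 14*I*sqrt(318) + (140 - 192) = 14*I*sqrt(318) - 52 = -52 + 14*I*sqrt(318)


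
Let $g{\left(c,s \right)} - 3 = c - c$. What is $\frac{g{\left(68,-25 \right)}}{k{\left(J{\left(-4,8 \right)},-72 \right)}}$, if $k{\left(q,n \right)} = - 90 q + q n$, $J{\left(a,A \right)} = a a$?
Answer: $- \frac{1}{864} \approx -0.0011574$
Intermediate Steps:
$J{\left(a,A \right)} = a^{2}$
$g{\left(c,s \right)} = 3$ ($g{\left(c,s \right)} = 3 + \left(c - c\right) = 3 + 0 = 3$)
$k{\left(q,n \right)} = - 90 q + n q$
$\frac{g{\left(68,-25 \right)}}{k{\left(J{\left(-4,8 \right)},-72 \right)}} = \frac{3}{\left(-4\right)^{2} \left(-90 - 72\right)} = \frac{3}{16 \left(-162\right)} = \frac{3}{-2592} = 3 \left(- \frac{1}{2592}\right) = - \frac{1}{864}$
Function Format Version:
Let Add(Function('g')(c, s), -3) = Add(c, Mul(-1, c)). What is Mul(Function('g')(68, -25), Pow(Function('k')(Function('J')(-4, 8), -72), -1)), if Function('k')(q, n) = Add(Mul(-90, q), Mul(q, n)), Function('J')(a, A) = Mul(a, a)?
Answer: Rational(-1, 864) ≈ -0.0011574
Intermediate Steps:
Function('J')(a, A) = Pow(a, 2)
Function('g')(c, s) = 3 (Function('g')(c, s) = Add(3, Add(c, Mul(-1, c))) = Add(3, 0) = 3)
Function('k')(q, n) = Add(Mul(-90, q), Mul(n, q))
Mul(Function('g')(68, -25), Pow(Function('k')(Function('J')(-4, 8), -72), -1)) = Mul(3, Pow(Mul(Pow(-4, 2), Add(-90, -72)), -1)) = Mul(3, Pow(Mul(16, -162), -1)) = Mul(3, Pow(-2592, -1)) = Mul(3, Rational(-1, 2592)) = Rational(-1, 864)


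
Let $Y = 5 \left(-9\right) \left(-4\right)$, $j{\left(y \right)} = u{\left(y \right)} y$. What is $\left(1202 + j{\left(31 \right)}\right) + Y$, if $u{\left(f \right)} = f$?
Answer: $2343$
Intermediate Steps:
$j{\left(y \right)} = y^{2}$ ($j{\left(y \right)} = y y = y^{2}$)
$Y = 180$ ($Y = \left(-45\right) \left(-4\right) = 180$)
$\left(1202 + j{\left(31 \right)}\right) + Y = \left(1202 + 31^{2}\right) + 180 = \left(1202 + 961\right) + 180 = 2163 + 180 = 2343$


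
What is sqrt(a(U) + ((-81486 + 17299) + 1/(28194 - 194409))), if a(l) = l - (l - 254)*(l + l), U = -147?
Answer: I*sqrt(5034490626295515)/166215 ≈ 426.88*I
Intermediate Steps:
a(l) = l - 2*l*(-254 + l) (a(l) = l - (-254 + l)*2*l = l - 2*l*(-254 + l))
sqrt(a(U) + ((-81486 + 17299) + 1/(28194 - 194409))) = sqrt(-147*(509 - 2*(-147)) + ((-81486 + 17299) + 1/(28194 - 194409))) = sqrt(-147*(509 + 294) + (-64187 + 1/(-166215))) = sqrt(-147*803 + (-64187 - 1/166215)) = sqrt(-118041 - 10668842206/166215) = sqrt(-30289027021/166215) = I*sqrt(5034490626295515)/166215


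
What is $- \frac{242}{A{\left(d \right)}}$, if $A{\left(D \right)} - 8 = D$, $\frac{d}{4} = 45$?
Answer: $- \frac{121}{94} \approx -1.2872$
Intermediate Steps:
$d = 180$ ($d = 4 \cdot 45 = 180$)
$A{\left(D \right)} = 8 + D$
$- \frac{242}{A{\left(d \right)}} = - \frac{242}{8 + 180} = - \frac{242}{188} = \left(-242\right) \frac{1}{188} = - \frac{121}{94}$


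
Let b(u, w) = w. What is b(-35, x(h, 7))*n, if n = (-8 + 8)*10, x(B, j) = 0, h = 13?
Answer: 0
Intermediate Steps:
n = 0 (n = 0*10 = 0)
b(-35, x(h, 7))*n = 0*0 = 0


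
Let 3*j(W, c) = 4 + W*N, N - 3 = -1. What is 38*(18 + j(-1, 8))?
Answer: 2128/3 ≈ 709.33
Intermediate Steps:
N = 2 (N = 3 - 1 = 2)
j(W, c) = 4/3 + 2*W/3 (j(W, c) = (4 + W*2)/3 = (4 + 2*W)/3 = 4/3 + 2*W/3)
38*(18 + j(-1, 8)) = 38*(18 + (4/3 + (⅔)*(-1))) = 38*(18 + (4/3 - ⅔)) = 38*(18 + ⅔) = 38*(56/3) = 2128/3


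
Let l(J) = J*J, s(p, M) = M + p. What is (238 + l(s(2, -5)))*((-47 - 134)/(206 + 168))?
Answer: -44707/374 ≈ -119.54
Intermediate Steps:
l(J) = J²
(238 + l(s(2, -5)))*((-47 - 134)/(206 + 168)) = (238 + (-5 + 2)²)*((-47 - 134)/(206 + 168)) = (238 + (-3)²)*(-181/374) = (238 + 9)*(-181*1/374) = 247*(-181/374) = -44707/374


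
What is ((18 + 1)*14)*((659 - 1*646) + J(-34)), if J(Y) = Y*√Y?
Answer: 3458 - 9044*I*√34 ≈ 3458.0 - 52735.0*I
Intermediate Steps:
J(Y) = Y^(3/2)
((18 + 1)*14)*((659 - 1*646) + J(-34)) = ((18 + 1)*14)*((659 - 1*646) + (-34)^(3/2)) = (19*14)*((659 - 646) - 34*I*√34) = 266*(13 - 34*I*√34) = 3458 - 9044*I*√34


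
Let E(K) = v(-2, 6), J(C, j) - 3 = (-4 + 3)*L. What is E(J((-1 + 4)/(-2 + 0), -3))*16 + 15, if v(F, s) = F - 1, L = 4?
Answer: -33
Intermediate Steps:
J(C, j) = -1 (J(C, j) = 3 + (-4 + 3)*4 = 3 - 1*4 = 3 - 4 = -1)
v(F, s) = -1 + F
E(K) = -3 (E(K) = -1 - 2 = -3)
E(J((-1 + 4)/(-2 + 0), -3))*16 + 15 = -3*16 + 15 = -48 + 15 = -33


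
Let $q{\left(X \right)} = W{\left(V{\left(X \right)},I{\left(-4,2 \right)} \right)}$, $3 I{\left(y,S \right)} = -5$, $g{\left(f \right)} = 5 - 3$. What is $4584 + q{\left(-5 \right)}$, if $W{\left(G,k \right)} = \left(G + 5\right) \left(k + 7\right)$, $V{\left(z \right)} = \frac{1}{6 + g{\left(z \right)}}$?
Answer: $\frac{13834}{3} \approx 4611.3$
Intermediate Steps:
$g{\left(f \right)} = 2$
$I{\left(y,S \right)} = - \frac{5}{3}$ ($I{\left(y,S \right)} = \frac{1}{3} \left(-5\right) = - \frac{5}{3}$)
$V{\left(z \right)} = \frac{1}{8}$ ($V{\left(z \right)} = \frac{1}{6 + 2} = \frac{1}{8}$)
$W{\left(G,k \right)} = \left(5 + G\right) \left(7 + k\right)$
$q{\left(X \right)} = \frac{82}{3}$ ($q{\left(X \right)} = 35 + 5 \left(- \frac{5}{3}\right) + 7 \cdot \frac{1}{8} + \frac{1}{8} \left(- \frac{5}{3}\right) = 35 - \frac{25}{3} + \frac{7}{8} - \frac{5}{24} = \frac{82}{3}$)
$4584 + q{\left(-5 \right)} = 4584 + \frac{82}{3} = \frac{13834}{3}$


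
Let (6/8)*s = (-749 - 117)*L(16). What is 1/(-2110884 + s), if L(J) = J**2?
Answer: -3/7219436 ≈ -4.1554e-7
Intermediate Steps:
s = -886784/3 (s = 4*((-749 - 117)*16**2)/3 = 4*(-866*256)/3 = (4/3)*(-221696) = -886784/3 ≈ -2.9559e+5)
1/(-2110884 + s) = 1/(-2110884 - 886784/3) = 1/(-7219436/3) = -3/7219436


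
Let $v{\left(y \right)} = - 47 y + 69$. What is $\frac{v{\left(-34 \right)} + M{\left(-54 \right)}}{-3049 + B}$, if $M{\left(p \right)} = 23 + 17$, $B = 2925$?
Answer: $- \frac{1707}{124} \approx -13.766$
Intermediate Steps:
$v{\left(y \right)} = 69 - 47 y$
$M{\left(p \right)} = 40$
$\frac{v{\left(-34 \right)} + M{\left(-54 \right)}}{-3049 + B} = \frac{\left(69 - -1598\right) + 40}{-3049 + 2925} = \frac{\left(69 + 1598\right) + 40}{-124} = \left(1667 + 40\right) \left(- \frac{1}{124}\right) = 1707 \left(- \frac{1}{124}\right) = - \frac{1707}{124}$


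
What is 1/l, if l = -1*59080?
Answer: -1/59080 ≈ -1.6926e-5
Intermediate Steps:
l = -59080
1/l = 1/(-59080) = -1/59080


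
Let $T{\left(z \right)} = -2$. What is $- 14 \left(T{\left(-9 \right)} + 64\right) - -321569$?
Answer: $320701$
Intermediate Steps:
$- 14 \left(T{\left(-9 \right)} + 64\right) - -321569 = - 14 \left(-2 + 64\right) - -321569 = \left(-14\right) 62 + 321569 = -868 + 321569 = 320701$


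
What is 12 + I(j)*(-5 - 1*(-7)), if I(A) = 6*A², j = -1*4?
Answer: 204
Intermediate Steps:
j = -4
12 + I(j)*(-5 - 1*(-7)) = 12 + (6*(-4)²)*(-5 - 1*(-7)) = 12 + (6*16)*(-5 + 7) = 12 + 96*2 = 12 + 192 = 204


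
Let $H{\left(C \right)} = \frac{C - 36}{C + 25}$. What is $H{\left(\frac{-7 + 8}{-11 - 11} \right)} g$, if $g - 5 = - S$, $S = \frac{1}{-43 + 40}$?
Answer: $- \frac{208}{27} \approx -7.7037$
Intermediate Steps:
$S = - \frac{1}{3}$ ($S = \frac{1}{-3} = - \frac{1}{3} \approx -0.33333$)
$H{\left(C \right)} = \frac{-36 + C}{25 + C}$
$g = \frac{16}{3}$ ($g = 5 - - \frac{1}{3} = 5 + \frac{1}{3} = \frac{16}{3} \approx 5.3333$)
$H{\left(\frac{-7 + 8}{-11 - 11} \right)} g = \frac{-36 + \frac{-7 + 8}{-11 - 11}}{25 + \frac{-7 + 8}{-11 - 11}} \cdot \frac{16}{3} = \frac{-36 + 1 \frac{1}{-22}}{25 + 1 \frac{1}{-22}} \cdot \frac{16}{3} = \frac{-36 + 1 \left(- \frac{1}{22}\right)}{25 + 1 \left(- \frac{1}{22}\right)} \frac{16}{3} = \frac{-36 - \frac{1}{22}}{25 - \frac{1}{22}} \cdot \frac{16}{3} = \frac{1}{\frac{549}{22}} \left(- \frac{793}{22}\right) \frac{16}{3} = \frac{22}{549} \left(- \frac{793}{22}\right) \frac{16}{3} = \left(- \frac{13}{9}\right) \frac{16}{3} = - \frac{208}{27}$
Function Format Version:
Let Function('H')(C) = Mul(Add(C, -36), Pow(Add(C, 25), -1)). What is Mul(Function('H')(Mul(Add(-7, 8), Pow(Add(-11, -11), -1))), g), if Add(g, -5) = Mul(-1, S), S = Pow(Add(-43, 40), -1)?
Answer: Rational(-208, 27) ≈ -7.7037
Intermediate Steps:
S = Rational(-1, 3) (S = Pow(-3, -1) = Rational(-1, 3) ≈ -0.33333)
Function('H')(C) = Mul(Pow(Add(25, C), -1), Add(-36, C)) (Function('H')(C) = Mul(Add(-36, C), Pow(Add(25, C), -1)) = Mul(Pow(Add(25, C), -1), Add(-36, C)))
g = Rational(16, 3) (g = Add(5, Mul(-1, Rational(-1, 3))) = Add(5, Rational(1, 3)) = Rational(16, 3) ≈ 5.3333)
Mul(Function('H')(Mul(Add(-7, 8), Pow(Add(-11, -11), -1))), g) = Mul(Mul(Pow(Add(25, Mul(Add(-7, 8), Pow(Add(-11, -11), -1))), -1), Add(-36, Mul(Add(-7, 8), Pow(Add(-11, -11), -1)))), Rational(16, 3)) = Mul(Mul(Pow(Add(25, Mul(1, Pow(-22, -1))), -1), Add(-36, Mul(1, Pow(-22, -1)))), Rational(16, 3)) = Mul(Mul(Pow(Add(25, Mul(1, Rational(-1, 22))), -1), Add(-36, Mul(1, Rational(-1, 22)))), Rational(16, 3)) = Mul(Mul(Pow(Add(25, Rational(-1, 22)), -1), Add(-36, Rational(-1, 22))), Rational(16, 3)) = Mul(Mul(Pow(Rational(549, 22), -1), Rational(-793, 22)), Rational(16, 3)) = Mul(Mul(Rational(22, 549), Rational(-793, 22)), Rational(16, 3)) = Mul(Rational(-13, 9), Rational(16, 3)) = Rational(-208, 27)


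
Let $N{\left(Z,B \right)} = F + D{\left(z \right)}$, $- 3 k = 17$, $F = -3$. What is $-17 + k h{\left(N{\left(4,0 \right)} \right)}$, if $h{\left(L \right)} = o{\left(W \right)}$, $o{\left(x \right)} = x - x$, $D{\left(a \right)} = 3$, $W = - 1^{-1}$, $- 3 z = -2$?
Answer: $-17$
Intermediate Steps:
$z = \frac{2}{3}$ ($z = \left(- \frac{1}{3}\right) \left(-2\right) = \frac{2}{3} \approx 0.66667$)
$W = -1$ ($W = \left(-1\right) 1 = -1$)
$k = - \frac{17}{3}$ ($k = \left(- \frac{1}{3}\right) 17 = - \frac{17}{3} \approx -5.6667$)
$N{\left(Z,B \right)} = 0$ ($N{\left(Z,B \right)} = -3 + 3 = 0$)
$o{\left(x \right)} = 0$
$h{\left(L \right)} = 0$
$-17 + k h{\left(N{\left(4,0 \right)} \right)} = -17 - 0 = -17 + 0 = -17$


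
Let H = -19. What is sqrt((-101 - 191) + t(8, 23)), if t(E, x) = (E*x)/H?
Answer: 2*I*sqrt(27227)/19 ≈ 17.369*I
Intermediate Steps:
t(E, x) = -E*x/19 (t(E, x) = (E*x)/(-19) = (E*x)*(-1/19) = -E*x/19)
sqrt((-101 - 191) + t(8, 23)) = sqrt((-101 - 191) - 1/19*8*23) = sqrt(-292 - 184/19) = sqrt(-5732/19) = 2*I*sqrt(27227)/19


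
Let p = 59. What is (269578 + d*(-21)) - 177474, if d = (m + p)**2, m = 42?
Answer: -122117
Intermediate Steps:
d = 10201 (d = (42 + 59)**2 = 101**2 = 10201)
(269578 + d*(-21)) - 177474 = (269578 + 10201*(-21)) - 177474 = (269578 - 214221) - 177474 = 55357 - 177474 = -122117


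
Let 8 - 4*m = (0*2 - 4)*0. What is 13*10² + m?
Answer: 1302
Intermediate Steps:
m = 2 (m = 2 - (0*2 - 4)*0/4 = 2 - (0 - 4)*0/4 = 2 - (-1)*0 = 2 - ¼*0 = 2 + 0 = 2)
13*10² + m = 13*10² + 2 = 13*100 + 2 = 1300 + 2 = 1302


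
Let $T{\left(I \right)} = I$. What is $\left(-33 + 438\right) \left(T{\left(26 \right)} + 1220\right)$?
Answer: $504630$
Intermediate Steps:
$\left(-33 + 438\right) \left(T{\left(26 \right)} + 1220\right) = \left(-33 + 438\right) \left(26 + 1220\right) = 405 \cdot 1246 = 504630$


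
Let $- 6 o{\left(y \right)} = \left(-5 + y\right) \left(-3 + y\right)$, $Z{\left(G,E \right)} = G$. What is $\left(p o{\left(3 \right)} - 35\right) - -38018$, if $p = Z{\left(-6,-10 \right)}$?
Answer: $37983$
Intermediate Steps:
$o{\left(y \right)} = - \frac{\left(-5 + y\right) \left(-3 + y\right)}{6}$
$p = -6$
$\left(p o{\left(3 \right)} - 35\right) - -38018 = \left(- 6 \left(- \frac{5}{2} - \frac{3^{2}}{6} + \frac{4}{3} \cdot 3\right) - 35\right) - -38018 = \left(- 6 \left(- \frac{5}{2} - \frac{3}{2} + 4\right) - 35\right) + 38018 = \left(\left(-6\right) 0 - 35\right) + 38018 = \left(0 - 35\right) + 38018 = -35 + 38018 = 37983$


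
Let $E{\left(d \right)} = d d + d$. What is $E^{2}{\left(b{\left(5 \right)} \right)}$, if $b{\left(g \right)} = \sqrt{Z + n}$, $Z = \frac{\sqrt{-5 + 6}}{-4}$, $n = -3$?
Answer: $\frac{117}{16} - \frac{13 i \sqrt{13}}{4} \approx 7.3125 - 11.718 i$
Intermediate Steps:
$Z = - \frac{1}{4}$ ($Z = \sqrt{1} \left(- \frac{1}{4}\right) = 1 \left(- \frac{1}{4}\right) = - \frac{1}{4} \approx -0.25$)
$b{\left(g \right)} = \frac{i \sqrt{13}}{2}$ ($b{\left(g \right)} = \sqrt{- \frac{1}{4} - 3} = \sqrt{- \frac{13}{4}} = \frac{i \sqrt{13}}{2}$)
$E{\left(d \right)} = d + d^{2}$ ($E{\left(d \right)} = d^{2} + d = d + d^{2}$)
$E^{2}{\left(b{\left(5 \right)} \right)} = \left(\frac{i \sqrt{13}}{2} \left(1 + \frac{i \sqrt{13}}{2}\right)\right)^{2} = \left(\frac{i \sqrt{13} \left(1 + \frac{i \sqrt{13}}{2}\right)}{2}\right)^{2} = - \frac{13 \left(1 + \frac{i \sqrt{13}}{2}\right)^{2}}{4}$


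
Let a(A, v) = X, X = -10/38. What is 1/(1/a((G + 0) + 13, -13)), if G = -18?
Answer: -5/19 ≈ -0.26316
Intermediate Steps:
X = -5/19 (X = -10*1/38 = -5/19 ≈ -0.26316)
a(A, v) = -5/19
1/(1/a((G + 0) + 13, -13)) = 1/(1/(-5/19)) = 1/(-19/5) = -5/19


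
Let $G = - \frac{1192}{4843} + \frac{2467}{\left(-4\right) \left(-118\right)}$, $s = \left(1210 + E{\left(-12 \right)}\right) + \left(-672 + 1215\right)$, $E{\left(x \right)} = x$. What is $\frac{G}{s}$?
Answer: $\frac{11385057}{3979744936} \approx 0.0028608$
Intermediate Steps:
$s = 1741$ ($s = \left(1210 - 12\right) + \left(-672 + 1215\right) = 1198 + 543 = 1741$)
$G = \frac{11385057}{2285896}$ ($G = \left(-1192\right) \frac{1}{4843} + \frac{2467}{472} = - \frac{1192}{4843} + 2467 \cdot \frac{1}{472} = - \frac{1192}{4843} + \frac{2467}{472} = \frac{11385057}{2285896} \approx 4.9806$)
$\frac{G}{s} = \frac{11385057}{2285896 \cdot 1741} = \frac{11385057}{2285896} \cdot \frac{1}{1741} = \frac{11385057}{3979744936}$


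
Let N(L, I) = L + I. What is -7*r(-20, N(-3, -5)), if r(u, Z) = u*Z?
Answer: -1120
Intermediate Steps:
N(L, I) = I + L
r(u, Z) = Z*u
-7*r(-20, N(-3, -5)) = -7*(-5 - 3)*(-20) = -(-56)*(-20) = -7*160 = -1120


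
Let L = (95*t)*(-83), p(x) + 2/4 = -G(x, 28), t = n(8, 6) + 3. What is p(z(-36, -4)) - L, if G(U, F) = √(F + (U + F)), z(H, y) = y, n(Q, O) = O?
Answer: 141929/2 - 2*√13 ≈ 70957.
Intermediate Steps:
G(U, F) = √(U + 2*F) (G(U, F) = √(F + (F + U)) = √(U + 2*F))
t = 9 (t = 6 + 3 = 9)
p(x) = -½ - √(56 + x) (p(x) = -½ - √(x + 2*28) = -½ - √(x + 56) = -½ - √(56 + x))
L = -70965 (L = (95*9)*(-83) = 855*(-83) = -70965)
p(z(-36, -4)) - L = (-½ - √(56 - 4)) - 1*(-70965) = (-½ - √52) + 70965 = (-½ - 2*√13) + 70965 = 141929/2 - 2*√13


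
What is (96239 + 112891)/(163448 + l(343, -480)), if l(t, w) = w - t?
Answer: 41826/32525 ≈ 1.2860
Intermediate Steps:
(96239 + 112891)/(163448 + l(343, -480)) = (96239 + 112891)/(163448 + (-480 - 1*343)) = 209130/(163448 + (-480 - 343)) = 209130/(163448 - 823) = 209130/162625 = 209130*(1/162625) = 41826/32525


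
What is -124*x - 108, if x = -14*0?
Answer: -108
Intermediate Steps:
x = 0
-124*x - 108 = -124*0 - 108 = 0 - 108 = -108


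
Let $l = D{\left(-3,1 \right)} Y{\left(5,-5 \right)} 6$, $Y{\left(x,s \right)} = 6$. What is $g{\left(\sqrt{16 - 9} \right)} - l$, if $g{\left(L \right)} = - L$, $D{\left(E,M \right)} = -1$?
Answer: $36 - \sqrt{7} \approx 33.354$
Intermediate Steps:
$l = -36$ ($l = \left(-1\right) 6 \cdot 6 = \left(-6\right) 6 = -36$)
$g{\left(\sqrt{16 - 9} \right)} - l = - \sqrt{16 - 9} - -36 = - \sqrt{7} + 36 = 36 - \sqrt{7}$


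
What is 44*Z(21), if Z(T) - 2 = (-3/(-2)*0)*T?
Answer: 88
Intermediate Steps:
Z(T) = 2 (Z(T) = 2 + (-3/(-2)*0)*T = 2 + (-3*(-1/2)*0)*T = 2 + ((3/2)*0)*T = 2 + 0*T = 2 + 0 = 2)
44*Z(21) = 44*2 = 88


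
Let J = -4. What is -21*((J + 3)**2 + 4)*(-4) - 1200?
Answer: -780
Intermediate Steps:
-21*((J + 3)**2 + 4)*(-4) - 1200 = -21*((-4 + 3)**2 + 4)*(-4) - 1200 = -21*((-1)**2 + 4)*(-4) - 1200 = -21*(1 + 4)*(-4) - 1200 = -105*(-4) - 1200 = -21*(-20) - 1200 = 420 - 1200 = -780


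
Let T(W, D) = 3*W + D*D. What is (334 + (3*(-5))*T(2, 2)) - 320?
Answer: -136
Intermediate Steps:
T(W, D) = D**2 + 3*W (T(W, D) = 3*W + D**2 = D**2 + 3*W)
(334 + (3*(-5))*T(2, 2)) - 320 = (334 + (3*(-5))*(2**2 + 3*2)) - 320 = (334 - 15*(4 + 6)) - 320 = (334 - 15*10) - 320 = (334 - 150) - 320 = 184 - 320 = -136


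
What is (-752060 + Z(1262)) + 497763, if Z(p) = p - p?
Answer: -254297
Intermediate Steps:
Z(p) = 0
(-752060 + Z(1262)) + 497763 = (-752060 + 0) + 497763 = -752060 + 497763 = -254297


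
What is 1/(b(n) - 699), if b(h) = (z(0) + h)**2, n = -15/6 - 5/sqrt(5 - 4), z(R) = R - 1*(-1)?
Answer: -4/2627 ≈ -0.0015226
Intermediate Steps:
z(R) = 1 + R (z(R) = R + 1 = 1 + R)
n = -15/2 (n = -15*1/6 - 5/(sqrt(1)) = -5/2 - 5/1 = -5/2 - 5*1 = -5/2 - 5 = -15/2 ≈ -7.5000)
b(h) = (1 + h)**2 (b(h) = ((1 + 0) + h)**2 = (1 + h)**2)
1/(b(n) - 699) = 1/((1 - 15/2)**2 - 699) = 1/((-13/2)**2 - 699) = 1/(169/4 - 699) = 1/(-2627/4) = -4/2627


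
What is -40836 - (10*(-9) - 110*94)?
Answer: -30406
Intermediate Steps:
-40836 - (10*(-9) - 110*94) = -40836 - (-90 - 10340) = -40836 - 1*(-10430) = -40836 + 10430 = -30406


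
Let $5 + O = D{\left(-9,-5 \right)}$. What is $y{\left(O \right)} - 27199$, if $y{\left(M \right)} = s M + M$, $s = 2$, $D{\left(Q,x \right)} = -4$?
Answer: $-27226$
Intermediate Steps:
$O = -9$ ($O = -5 - 4 = -9$)
$y{\left(M \right)} = 3 M$ ($y{\left(M \right)} = 2 M + M = 3 M$)
$y{\left(O \right)} - 27199 = 3 \left(-9\right) - 27199 = -27 - 27199 = -27226$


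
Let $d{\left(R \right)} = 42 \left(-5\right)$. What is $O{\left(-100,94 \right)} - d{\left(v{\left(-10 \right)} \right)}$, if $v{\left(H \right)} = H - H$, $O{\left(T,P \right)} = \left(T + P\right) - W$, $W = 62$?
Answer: $142$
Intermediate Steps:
$O{\left(T,P \right)} = -62 + P + T$ ($O{\left(T,P \right)} = \left(T + P\right) - 62 = \left(P + T\right) - 62 = -62 + P + T$)
$v{\left(H \right)} = 0$
$d{\left(R \right)} = -210$
$O{\left(-100,94 \right)} - d{\left(v{\left(-10 \right)} \right)} = \left(-62 + 94 - 100\right) - -210 = -68 + 210 = 142$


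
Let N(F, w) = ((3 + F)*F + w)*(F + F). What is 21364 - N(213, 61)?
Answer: -19604030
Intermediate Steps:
N(F, w) = 2*F*(w + F*(3 + F)) (N(F, w) = (F*(3 + F) + w)*(2*F) = (w + F*(3 + F))*(2*F) = 2*F*(w + F*(3 + F)))
21364 - N(213, 61) = 21364 - 2*213*(61 + 213**2 + 3*213) = 21364 - 2*213*(61 + 45369 + 639) = 21364 - 2*213*46069 = 21364 - 1*19625394 = 21364 - 19625394 = -19604030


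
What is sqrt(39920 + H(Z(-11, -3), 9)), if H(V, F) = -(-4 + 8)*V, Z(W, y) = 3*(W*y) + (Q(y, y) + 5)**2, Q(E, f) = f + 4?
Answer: 2*sqrt(9845) ≈ 198.44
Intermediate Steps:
Q(E, f) = 4 + f
Z(W, y) = (9 + y)**2 + 3*W*y (Z(W, y) = 3*(W*y) + ((4 + y) + 5)**2 = 3*W*y + (9 + y)**2 = (9 + y)**2 + 3*W*y)
H(V, F) = -4*V
sqrt(39920 + H(Z(-11, -3), 9)) = sqrt(39920 - 4*((9 - 3)**2 + 3*(-11)*(-3))) = sqrt(39920 - 4*(6**2 + 99)) = sqrt(39920 - 4*(36 + 99)) = sqrt(39920 - 4*135) = sqrt(39920 - 540) = sqrt(39380) = 2*sqrt(9845)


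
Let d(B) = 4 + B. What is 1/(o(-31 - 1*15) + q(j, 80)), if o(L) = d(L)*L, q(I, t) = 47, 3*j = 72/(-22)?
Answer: 1/1979 ≈ 0.00050531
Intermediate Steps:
j = -12/11 (j = (72/(-22))/3 = (72*(-1/22))/3 = (⅓)*(-36/11) = -12/11 ≈ -1.0909)
o(L) = L*(4 + L) (o(L) = (4 + L)*L = L*(4 + L))
1/(o(-31 - 1*15) + q(j, 80)) = 1/((-31 - 1*15)*(4 + (-31 - 1*15)) + 47) = 1/((-31 - 15)*(4 + (-31 - 15)) + 47) = 1/(-46*(4 - 46) + 47) = 1/(-46*(-42) + 47) = 1/(1932 + 47) = 1/1979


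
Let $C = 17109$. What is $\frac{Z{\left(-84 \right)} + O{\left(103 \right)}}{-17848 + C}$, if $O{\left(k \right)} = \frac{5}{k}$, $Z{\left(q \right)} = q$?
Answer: $\frac{8647}{76117} \approx 0.1136$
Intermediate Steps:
$\frac{Z{\left(-84 \right)} + O{\left(103 \right)}}{-17848 + C} = \frac{-84 + \frac{5}{103}}{-17848 + 17109} = \frac{-84 + 5 \cdot \frac{1}{103}}{-739} = \left(-84 + \frac{5}{103}\right) \left(- \frac{1}{739}\right) = \left(- \frac{8647}{103}\right) \left(- \frac{1}{739}\right) = \frac{8647}{76117}$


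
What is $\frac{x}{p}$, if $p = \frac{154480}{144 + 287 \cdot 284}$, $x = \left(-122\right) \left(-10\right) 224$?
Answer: $\frac{278923232}{1931} \approx 1.4445 \cdot 10^{5}$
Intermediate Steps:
$x = 273280$ ($x = 1220 \cdot 224 = 273280$)
$p = \frac{38620}{20413}$ ($p = \frac{154480}{144 + 81508} = \frac{154480}{81652} = 154480 \cdot \frac{1}{81652} = \frac{38620}{20413} \approx 1.8919$)
$\frac{x}{p} = \frac{273280}{\frac{38620}{20413}} = 273280 \cdot \frac{20413}{38620} = \frac{278923232}{1931}$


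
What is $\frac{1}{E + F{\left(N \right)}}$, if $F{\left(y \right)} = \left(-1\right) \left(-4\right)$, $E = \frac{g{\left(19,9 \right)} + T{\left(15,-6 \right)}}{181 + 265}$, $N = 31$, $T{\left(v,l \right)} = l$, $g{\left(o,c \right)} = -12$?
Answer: $\frac{223}{883} \approx 0.25255$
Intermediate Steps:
$E = - \frac{9}{223}$ ($E = \frac{-12 - 6}{181 + 265} = - \frac{18}{446} = \left(-18\right) \frac{1}{446} = - \frac{9}{223} \approx -0.040359$)
$F{\left(y \right)} = 4$
$\frac{1}{E + F{\left(N \right)}} = \frac{1}{- \frac{9}{223} + 4} = \frac{1}{\frac{883}{223}} = \frac{223}{883}$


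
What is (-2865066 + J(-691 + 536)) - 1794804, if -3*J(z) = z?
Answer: -13979455/3 ≈ -4.6598e+6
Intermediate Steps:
J(z) = -z/3
(-2865066 + J(-691 + 536)) - 1794804 = (-2865066 - (-691 + 536)/3) - 1794804 = (-2865066 - ⅓*(-155)) - 1794804 = (-2865066 + 155/3) - 1794804 = -8595043/3 - 1794804 = -13979455/3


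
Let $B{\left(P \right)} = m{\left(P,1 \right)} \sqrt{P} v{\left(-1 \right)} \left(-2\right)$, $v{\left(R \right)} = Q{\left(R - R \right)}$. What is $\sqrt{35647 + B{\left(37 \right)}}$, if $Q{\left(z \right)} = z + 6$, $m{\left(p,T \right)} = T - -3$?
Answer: $\sqrt{35647 - 48 \sqrt{37}} \approx 188.03$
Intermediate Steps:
$m{\left(p,T \right)} = 3 + T$ ($m{\left(p,T \right)} = T + 3 = 3 + T$)
$Q{\left(z \right)} = 6 + z$
$v{\left(R \right)} = 6$ ($v{\left(R \right)} = 6 + \left(R - R\right) = 6 + 0 = 6$)
$B{\left(P \right)} = - 48 \sqrt{P}$ ($B{\left(P \right)} = \left(3 + 1\right) \sqrt{P} 6 \left(-2\right) = 4 \sqrt{P} 6 \left(-2\right) = 24 \sqrt{P} \left(-2\right) = - 48 \sqrt{P}$)
$\sqrt{35647 + B{\left(37 \right)}} = \sqrt{35647 - 48 \sqrt{37}}$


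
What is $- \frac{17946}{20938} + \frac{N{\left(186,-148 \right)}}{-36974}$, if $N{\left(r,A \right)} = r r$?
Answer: $- \frac{18261927}{10186337} \approx -1.7928$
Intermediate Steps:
$N{\left(r,A \right)} = r^{2}$
$- \frac{17946}{20938} + \frac{N{\left(186,-148 \right)}}{-36974} = - \frac{17946}{20938} + \frac{186^{2}}{-36974} = \left(-17946\right) \frac{1}{20938} + 34596 \left(- \frac{1}{36974}\right) = - \frac{8973}{10469} - \frac{17298}{18487} = - \frac{18261927}{10186337}$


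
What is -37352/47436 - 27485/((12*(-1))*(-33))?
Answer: -109880821/1565388 ≈ -70.194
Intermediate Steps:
-37352/47436 - 27485/((12*(-1))*(-33)) = -37352*1/47436 - 27485/((-12*(-33))) = -9338/11859 - 27485/396 = -109880821/1565388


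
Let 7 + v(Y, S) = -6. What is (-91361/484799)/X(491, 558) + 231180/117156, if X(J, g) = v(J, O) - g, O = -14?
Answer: 5333833669128/2702595895727 ≈ 1.9736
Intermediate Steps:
v(Y, S) = -13 (v(Y, S) = -7 - 6 = -13)
X(J, g) = -13 - g
(-91361/484799)/X(491, 558) + 231180/117156 = (-91361/484799)/(-13 - 1*558) + 231180/117156 = (-91361*1/484799)/(-13 - 558) + 231180*(1/117156) = -91361/484799/(-571) + 19265/9763 = -91361/484799*(-1/571) + 19265/9763 = 91361/276820229 + 19265/9763 = 5333833669128/2702595895727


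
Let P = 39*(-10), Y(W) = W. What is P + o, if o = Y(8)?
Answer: -382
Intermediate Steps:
o = 8
P = -390
P + o = -390 + 8 = -382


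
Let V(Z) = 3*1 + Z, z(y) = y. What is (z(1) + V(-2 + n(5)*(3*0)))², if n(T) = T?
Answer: 4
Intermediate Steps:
V(Z) = 3 + Z
(z(1) + V(-2 + n(5)*(3*0)))² = (1 + (3 + (-2 + 5*(3*0))))² = (1 + (3 + (-2 + 5*0)))² = (1 + (3 + (-2 + 0)))² = (1 + (3 - 2))² = (1 + 1)² = 2² = 4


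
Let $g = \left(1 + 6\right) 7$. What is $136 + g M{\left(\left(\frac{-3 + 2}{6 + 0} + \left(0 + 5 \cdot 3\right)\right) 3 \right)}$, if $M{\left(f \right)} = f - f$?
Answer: $136$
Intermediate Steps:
$M{\left(f \right)} = 0$
$g = 49$ ($g = 7 \cdot 7 = 49$)
$136 + g M{\left(\left(\frac{-3 + 2}{6 + 0} + \left(0 + 5 \cdot 3\right)\right) 3 \right)} = 136 + 49 \cdot 0 = 136 + 0 = 136$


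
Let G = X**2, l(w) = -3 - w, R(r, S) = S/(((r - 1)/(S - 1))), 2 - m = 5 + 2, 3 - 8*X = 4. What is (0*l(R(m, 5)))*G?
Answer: 0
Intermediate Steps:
X = -1/8 (X = 3/8 - 1/8*4 = 3/8 - 1/2 = -1/8 ≈ -0.12500)
m = -5 (m = 2 - (5 + 2) = 2 - 1*7 = 2 - 7 = -5)
R(r, S) = S*(-1 + S)/(-1 + r) (R(r, S) = S/(((-1 + r)/(-1 + S))) = S*((-1 + S)/(-1 + r)) = S*(-1 + S)/(-1 + r))
G = 1/64 (G = (-1/8)**2 = 1/64 ≈ 0.015625)
(0*l(R(m, 5)))*G = (0*(-3 - 5*(-1 + 5)/(-1 - 5)))*(1/64) = (0*(-3 - 5*4/(-6)))*(1/64) = (0*(-3 - 5*(-1)*4/6))*(1/64) = (0*(-3 - 1*(-10/3)))*(1/64) = (0*(-3 + 10/3))*(1/64) = (0*(1/3))*(1/64) = 0*(1/64) = 0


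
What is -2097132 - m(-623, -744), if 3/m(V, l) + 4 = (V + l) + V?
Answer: -4181681205/1994 ≈ -2.0971e+6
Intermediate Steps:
m(V, l) = 3/(-4 + l + 2*V) (m(V, l) = 3/(-4 + ((V + l) + V)) = 3/(-4 + (l + 2*V)) = 3/(-4 + l + 2*V))
-2097132 - m(-623, -744) = -2097132 - 3/(-4 - 744 + 2*(-623)) = -2097132 - 3/(-4 - 744 - 1246) = -2097132 - 3/(-1994) = -2097132 - 3*(-1)/1994 = -2097132 - 1*(-3/1994) = -2097132 + 3/1994 = -4181681205/1994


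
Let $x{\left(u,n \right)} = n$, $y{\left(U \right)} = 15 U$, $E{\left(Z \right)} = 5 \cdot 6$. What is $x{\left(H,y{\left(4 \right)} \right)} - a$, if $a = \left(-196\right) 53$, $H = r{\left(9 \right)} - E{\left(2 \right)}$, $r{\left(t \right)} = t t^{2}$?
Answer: $10448$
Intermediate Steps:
$E{\left(Z \right)} = 30$
$r{\left(t \right)} = t^{3}$
$H = 699$ ($H = 9^{3} - 30 = 729 - 30 = 699$)
$a = -10388$
$x{\left(H,y{\left(4 \right)} \right)} - a = 15 \cdot 4 - -10388 = 60 + 10388 = 10448$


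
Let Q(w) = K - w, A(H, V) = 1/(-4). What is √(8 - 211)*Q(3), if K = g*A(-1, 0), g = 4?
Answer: -4*I*√203 ≈ -56.991*I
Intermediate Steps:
A(H, V) = -¼
K = -1 (K = 4*(-¼) = -1)
Q(w) = -1 - w
√(8 - 211)*Q(3) = √(8 - 211)*(-1 - 1*3) = √(-203)*(-1 - 3) = (I*√203)*(-4) = -4*I*√203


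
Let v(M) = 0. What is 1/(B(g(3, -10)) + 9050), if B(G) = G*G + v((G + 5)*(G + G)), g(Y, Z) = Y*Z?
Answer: 1/9950 ≈ 0.00010050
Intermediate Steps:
B(G) = G² (B(G) = G*G + 0 = G² + 0 = G²)
1/(B(g(3, -10)) + 9050) = 1/((3*(-10))² + 9050) = 1/((-30)² + 9050) = 1/(900 + 9050) = 1/9950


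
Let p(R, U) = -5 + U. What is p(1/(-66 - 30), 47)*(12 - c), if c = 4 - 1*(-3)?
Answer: 210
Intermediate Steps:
c = 7 (c = 4 + 3 = 7)
p(1/(-66 - 30), 47)*(12 - c) = (-5 + 47)*(12 - 1*7) = 42*(12 - 7) = 42*5 = 210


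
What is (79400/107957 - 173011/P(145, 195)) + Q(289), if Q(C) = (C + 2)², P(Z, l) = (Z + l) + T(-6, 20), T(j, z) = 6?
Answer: 3144449447955/37353122 ≈ 84182.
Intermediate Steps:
P(Z, l) = 6 + Z + l (P(Z, l) = (Z + l) + 6 = 6 + Z + l)
Q(C) = (2 + C)²
(79400/107957 - 173011/P(145, 195)) + Q(289) = (79400/107957 - 173011/(6 + 145 + 195)) + (2 + 289)² = (79400*(1/107957) - 173011/346) + 291² = (79400/107957 - 173011*1/346) + 84681 = (79400/107957 - 173011/346) + 84681 = -18650276127/37353122 + 84681 = 3144449447955/37353122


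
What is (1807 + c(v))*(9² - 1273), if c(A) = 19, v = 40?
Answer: -2176592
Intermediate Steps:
(1807 + c(v))*(9² - 1273) = (1807 + 19)*(9² - 1273) = 1826*(81 - 1273) = 1826*(-1192) = -2176592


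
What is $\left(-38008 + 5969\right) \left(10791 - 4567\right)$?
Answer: $-199410736$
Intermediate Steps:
$\left(-38008 + 5969\right) \left(10791 - 4567\right) = - 32039 \left(10791 + \left(-20756 + 16189\right)\right) = - 32039 \left(10791 - 4567\right) = \left(-32039\right) 6224 = -199410736$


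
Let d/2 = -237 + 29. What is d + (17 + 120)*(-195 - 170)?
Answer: -50421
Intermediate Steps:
d = -416 (d = 2*(-237 + 29) = 2*(-208) = -416)
d + (17 + 120)*(-195 - 170) = -416 + (17 + 120)*(-195 - 170) = -416 + 137*(-365) = -416 - 50005 = -50421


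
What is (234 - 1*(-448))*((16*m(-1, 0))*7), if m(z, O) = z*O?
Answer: 0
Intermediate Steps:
m(z, O) = O*z
(234 - 1*(-448))*((16*m(-1, 0))*7) = (234 - 1*(-448))*((16*(0*(-1)))*7) = (234 + 448)*((16*0)*7) = 682*(0*7) = 682*0 = 0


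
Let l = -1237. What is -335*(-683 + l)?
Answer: 643200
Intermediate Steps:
-335*(-683 + l) = -335*(-683 - 1237) = -335*(-1920) = 643200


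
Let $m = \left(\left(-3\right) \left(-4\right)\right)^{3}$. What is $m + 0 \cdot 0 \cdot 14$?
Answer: $1728$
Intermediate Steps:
$m = 1728$ ($m = 12^{3} = 1728$)
$m + 0 \cdot 0 \cdot 14 = 1728 + 0 \cdot 0 \cdot 14 = 1728 + 0 \cdot 0 = 1728 + 0 = 1728$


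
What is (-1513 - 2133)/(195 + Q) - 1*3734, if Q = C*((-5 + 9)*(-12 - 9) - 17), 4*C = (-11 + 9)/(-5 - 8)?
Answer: -18649042/4969 ≈ -3753.1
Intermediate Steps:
C = 1/26 (C = ((-11 + 9)/(-5 - 8))/4 = (-2/(-13))/4 = (-2*(-1/13))/4 = (1/4)*(2/13) = 1/26 ≈ 0.038462)
Q = -101/26 (Q = ((-5 + 9)*(-12 - 9) - 17)/26 = (4*(-21) - 17)/26 = (-84 - 17)/26 = (1/26)*(-101) = -101/26 ≈ -3.8846)
(-1513 - 2133)/(195 + Q) - 1*3734 = (-1513 - 2133)/(195 - 101/26) - 1*3734 = -3646/4969/26 - 3734 = -3646*26/4969 - 3734 = -94796/4969 - 3734 = -18649042/4969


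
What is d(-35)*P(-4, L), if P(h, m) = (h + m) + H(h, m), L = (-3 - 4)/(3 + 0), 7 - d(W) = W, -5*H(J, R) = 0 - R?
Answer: -1428/5 ≈ -285.60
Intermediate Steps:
H(J, R) = R/5 (H(J, R) = -(0 - R)/5 = -(-1)*R/5 = R/5)
d(W) = 7 - W
L = -7/3 ≈ -2.3333
P(h, m) = h + 6*m/5 (P(h, m) = (h + m) + m/5 = h + 6*m/5)
d(-35)*P(-4, L) = (7 - 1*(-35))*(-4 + (6/5)*(-7/3)) = (7 + 35)*(-4 - 14/5) = 42*(-34/5) = -1428/5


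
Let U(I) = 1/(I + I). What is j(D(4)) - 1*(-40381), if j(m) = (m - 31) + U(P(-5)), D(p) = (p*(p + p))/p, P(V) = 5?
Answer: 403581/10 ≈ 40358.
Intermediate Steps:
U(I) = 1/(2*I)
D(p) = 2*p (D(p) = (p*(2*p))/p = (2*p**2)/p = 2*p)
j(m) = -309/10 + m (j(m) = (m - 31) + (1/2)/5 = (-31 + m) + (1/2)*(1/5) = (-31 + m) + 1/10 = -309/10 + m)
j(D(4)) - 1*(-40381) = (-309/10 + 2*4) - 1*(-40381) = (-309/10 + 8) + 40381 = -229/10 + 40381 = 403581/10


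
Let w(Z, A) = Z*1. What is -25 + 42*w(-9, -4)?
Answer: -403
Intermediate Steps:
w(Z, A) = Z
-25 + 42*w(-9, -4) = -25 + 42*(-9) = -25 - 378 = -403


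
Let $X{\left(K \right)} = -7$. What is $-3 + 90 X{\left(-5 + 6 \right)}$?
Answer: $-633$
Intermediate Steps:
$-3 + 90 X{\left(-5 + 6 \right)} = -3 + 90 \left(-7\right) = -3 - 630 = -633$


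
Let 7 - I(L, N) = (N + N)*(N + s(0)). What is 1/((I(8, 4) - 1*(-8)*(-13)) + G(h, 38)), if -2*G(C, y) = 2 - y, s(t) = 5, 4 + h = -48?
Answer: -1/151 ≈ -0.0066225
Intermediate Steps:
h = -52 (h = -4 - 48 = -52)
G(C, y) = -1 + y/2 (G(C, y) = -(2 - y)/2 = -1 + y/2)
I(L, N) = 7 - 2*N*(5 + N) (I(L, N) = 7 - (N + N)*(N + 5) = 7 - 2*N*(5 + N))
1/((I(8, 4) - 1*(-8)*(-13)) + G(h, 38)) = 1/(((7 - 10*4 - 2*4²) - 1*(-8)*(-13)) + (-1 + (½)*38)) = 1/(((7 - 40 - 2*16) + 8*(-13)) + (-1 + 19)) = 1/(((7 - 40 - 32) - 104) + 18) = 1/((-65 - 104) + 18) = 1/(-169 + 18) = 1/(-151) = -1/151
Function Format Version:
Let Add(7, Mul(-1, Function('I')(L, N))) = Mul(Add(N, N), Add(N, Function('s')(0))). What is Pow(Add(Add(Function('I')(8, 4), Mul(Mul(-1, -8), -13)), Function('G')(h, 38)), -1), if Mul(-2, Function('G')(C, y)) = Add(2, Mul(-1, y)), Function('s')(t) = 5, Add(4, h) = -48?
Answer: Rational(-1, 151) ≈ -0.0066225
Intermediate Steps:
h = -52 (h = Add(-4, -48) = -52)
Function('G')(C, y) = Add(-1, Mul(Rational(1, 2), y)) (Function('G')(C, y) = Mul(Rational(-1, 2), Add(2, Mul(-1, y))) = Add(-1, Mul(Rational(1, 2), y)))
Function('I')(L, N) = Add(7, Mul(-2, N, Add(5, N))) (Function('I')(L, N) = Add(7, Mul(-1, Mul(Add(N, N), Add(N, 5)))) = Add(7, Mul(-1, Mul(Mul(2, N), Add(5, N)))) = Add(7, Mul(-1, Mul(2, N, Add(5, N)))) = Add(7, Mul(-2, N, Add(5, N))))
Pow(Add(Add(Function('I')(8, 4), Mul(Mul(-1, -8), -13)), Function('G')(h, 38)), -1) = Pow(Add(Add(Add(7, Mul(-10, 4), Mul(-2, Pow(4, 2))), Mul(Mul(-1, -8), -13)), Add(-1, Mul(Rational(1, 2), 38))), -1) = Pow(Add(Add(Add(7, -40, Mul(-2, 16)), Mul(8, -13)), Add(-1, 19)), -1) = Pow(Add(Add(Add(7, -40, -32), -104), 18), -1) = Pow(Add(Add(-65, -104), 18), -1) = Pow(Add(-169, 18), -1) = Pow(-151, -1) = Rational(-1, 151)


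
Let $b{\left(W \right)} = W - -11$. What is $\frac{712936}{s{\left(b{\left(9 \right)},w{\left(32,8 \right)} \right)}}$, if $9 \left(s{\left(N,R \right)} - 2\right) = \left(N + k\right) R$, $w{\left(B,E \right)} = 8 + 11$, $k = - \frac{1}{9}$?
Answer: $\frac{8249688}{509} \approx 16208.0$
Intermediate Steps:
$k = - \frac{1}{9}$ ($k = \left(-1\right) \frac{1}{9} = - \frac{1}{9} \approx -0.11111$)
$b{\left(W \right)} = 11 + W$ ($b{\left(W \right)} = W + 11 = 11 + W$)
$w{\left(B,E \right)} = 19$
$s{\left(N,R \right)} = 2 + \frac{R \left(- \frac{1}{9} + N\right)}{9}$ ($s{\left(N,R \right)} = 2 + \frac{\left(N - \frac{1}{9}\right) R}{9} = 2 + \frac{\left(- \frac{1}{9} + N\right) R}{9} = 2 + \frac{R \left(- \frac{1}{9} + N\right)}{9}$)
$\frac{712936}{s{\left(b{\left(9 \right)},w{\left(32,8 \right)} \right)}} = \frac{712936}{2 - \frac{19}{81} + \frac{1}{9} \left(11 + 9\right) 19} = \frac{712936}{2 - \frac{19}{81} + \frac{1}{9} \cdot 20 \cdot 19} = \frac{712936}{2 - \frac{19}{81} + \frac{380}{9}} = \frac{712936}{\frac{3563}{81}} = 712936 \cdot \frac{81}{3563} = \frac{8249688}{509}$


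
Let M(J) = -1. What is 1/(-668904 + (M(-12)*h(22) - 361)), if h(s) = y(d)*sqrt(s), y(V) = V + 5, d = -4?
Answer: -669265/447915640203 + sqrt(22)/447915640203 ≈ -1.4942e-6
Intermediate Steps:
y(V) = 5 + V
h(s) = sqrt(s) (h(s) = (5 - 4)*sqrt(s) = 1*sqrt(s) = sqrt(s))
1/(-668904 + (M(-12)*h(22) - 361)) = 1/(-668904 + (-sqrt(22) - 361)) = 1/(-668904 + (-361 - sqrt(22))) = 1/(-669265 - sqrt(22))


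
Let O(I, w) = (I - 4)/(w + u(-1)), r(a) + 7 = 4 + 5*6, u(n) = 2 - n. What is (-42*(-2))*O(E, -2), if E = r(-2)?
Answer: 1932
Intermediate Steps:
r(a) = 27 (r(a) = -7 + (4 + 5*6) = -7 + (4 + 30) = -7 + 34 = 27)
E = 27
O(I, w) = (-4 + I)/(3 + w) (O(I, w) = (I - 4)/(w + (2 - 1*(-1))) = (-4 + I)/(w + (2 + 1)) = (-4 + I)/(w + 3) = (-4 + I)/(3 + w))
(-42*(-2))*O(E, -2) = (-42*(-2))*((-4 + 27)/(3 - 2)) = 84*(23/1) = 84*(1*23) = 84*23 = 1932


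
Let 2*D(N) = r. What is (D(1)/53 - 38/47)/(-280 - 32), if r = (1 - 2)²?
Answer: 1327/518128 ≈ 0.0025611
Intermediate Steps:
r = 1 (r = (-1)² = 1)
D(N) = ½ (D(N) = (½)*1 = ½)
(D(1)/53 - 38/47)/(-280 - 32) = ((½)/53 - 38/47)/(-280 - 32) = ((½)*(1/53) - 38*1/47)/(-312) = (1/106 - 38/47)*(-1/312) = -3981/4982*(-1/312) = 1327/518128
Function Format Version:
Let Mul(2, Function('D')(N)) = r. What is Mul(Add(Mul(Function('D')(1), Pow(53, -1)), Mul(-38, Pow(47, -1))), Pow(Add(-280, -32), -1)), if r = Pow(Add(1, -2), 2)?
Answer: Rational(1327, 518128) ≈ 0.0025611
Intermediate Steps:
r = 1 (r = Pow(-1, 2) = 1)
Function('D')(N) = Rational(1, 2) (Function('D')(N) = Mul(Rational(1, 2), 1) = Rational(1, 2))
Mul(Add(Mul(Function('D')(1), Pow(53, -1)), Mul(-38, Pow(47, -1))), Pow(Add(-280, -32), -1)) = Mul(Add(Mul(Rational(1, 2), Pow(53, -1)), Mul(-38, Pow(47, -1))), Pow(Add(-280, -32), -1)) = Mul(Add(Mul(Rational(1, 2), Rational(1, 53)), Mul(-38, Rational(1, 47))), Pow(-312, -1)) = Mul(Add(Rational(1, 106), Rational(-38, 47)), Rational(-1, 312)) = Mul(Rational(-3981, 4982), Rational(-1, 312)) = Rational(1327, 518128)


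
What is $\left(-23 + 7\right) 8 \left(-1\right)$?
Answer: $128$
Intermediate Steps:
$\left(-23 + 7\right) 8 \left(-1\right) = \left(-16\right) \left(-8\right) = 128$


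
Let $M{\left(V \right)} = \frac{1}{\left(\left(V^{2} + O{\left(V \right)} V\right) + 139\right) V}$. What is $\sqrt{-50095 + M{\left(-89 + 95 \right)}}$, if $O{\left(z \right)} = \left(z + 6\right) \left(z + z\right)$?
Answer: $\frac{i \sqrt{1946829755586}}{6234} \approx 223.82 i$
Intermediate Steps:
$O{\left(z \right)} = 2 z \left(6 + z\right)$ ($O{\left(z \right)} = \left(6 + z\right) 2 z = 2 z \left(6 + z\right)$)
$M{\left(V \right)} = \frac{1}{V \left(139 + V^{2} + 2 V^{2} \left(6 + V\right)\right)}$ ($M{\left(V \right)} = \frac{1}{\left(\left(V^{2} + 2 V \left(6 + V\right) V\right) + 139\right) V} = \frac{1}{\left(\left(V^{2} + 2 V^{2} \left(6 + V\right)\right) + 139\right) V} = \frac{1}{\left(139 + V^{2} + 2 V^{2} \left(6 + V\right)\right) V} = \frac{1}{V \left(139 + V^{2} + 2 V^{2} \left(6 + V\right)\right)}$)
$\sqrt{-50095 + M{\left(-89 + 95 \right)}} = \sqrt{-50095 + \frac{1}{\left(-89 + 95\right) \left(139 + 2 \left(-89 + 95\right)^{3} + 13 \left(-89 + 95\right)^{2}\right)}} = \sqrt{-50095 + \frac{1}{6 \left(139 + 2 \cdot 6^{3} + 13 \cdot 6^{2}\right)}} = \sqrt{-50095 + \frac{1}{6 \left(139 + 2 \cdot 216 + 13 \cdot 36\right)}} = \sqrt{-50095 + \frac{1}{6 \left(139 + 432 + 468\right)}} = \sqrt{-50095 + \frac{1}{6 \cdot 1039}} = \sqrt{-50095 + \frac{1}{6} \cdot \frac{1}{1039}} = \sqrt{-50095 + \frac{1}{6234}} = \sqrt{- \frac{312292229}{6234}} = \frac{i \sqrt{1946829755586}}{6234}$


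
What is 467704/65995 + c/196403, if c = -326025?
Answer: 70342448837/12961615985 ≈ 5.4270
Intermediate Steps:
467704/65995 + c/196403 = 467704/65995 - 326025/196403 = 70342448837/12961615985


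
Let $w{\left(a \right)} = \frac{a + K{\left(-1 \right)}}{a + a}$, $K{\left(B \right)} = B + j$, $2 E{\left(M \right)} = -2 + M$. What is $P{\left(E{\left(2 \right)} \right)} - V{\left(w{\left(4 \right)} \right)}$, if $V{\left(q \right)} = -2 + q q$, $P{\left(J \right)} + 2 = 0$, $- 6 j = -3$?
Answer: $- \frac{49}{256} \approx -0.19141$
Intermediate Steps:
$j = \frac{1}{2}$ ($j = \left(- \frac{1}{6}\right) \left(-3\right) = \frac{1}{2} \approx 0.5$)
$E{\left(M \right)} = -1 + \frac{M}{2}$ ($E{\left(M \right)} = \frac{-2 + M}{2} = -1 + \frac{M}{2}$)
$K{\left(B \right)} = \frac{1}{2} + B$ ($K{\left(B \right)} = B + \frac{1}{2} = \frac{1}{2} + B$)
$P{\left(J \right)} = -2$ ($P{\left(J \right)} = -2 + 0 = -2$)
$w{\left(a \right)} = \frac{- \frac{1}{2} + a}{2 a}$ ($w{\left(a \right)} = \frac{a + \left(\frac{1}{2} - 1\right)}{a + a} = \frac{a - \frac{1}{2}}{2 a} = \left(- \frac{1}{2} + a\right) \frac{1}{2 a} = \frac{- \frac{1}{2} + a}{2 a}$)
$V{\left(q \right)} = -2 + q^{2}$
$P{\left(E{\left(2 \right)} \right)} - V{\left(w{\left(4 \right)} \right)} = -2 - \left(-2 + \left(\frac{-1 + 2 \cdot 4}{4 \cdot 4}\right)^{2}\right) = -2 - \left(-2 + \left(\frac{1}{4} \cdot \frac{1}{4} \left(-1 + 8\right)\right)^{2}\right) = -2 - \left(-2 + \left(\frac{1}{4} \cdot \frac{1}{4} \cdot 7\right)^{2}\right) = -2 - \left(-2 + \left(\frac{7}{16}\right)^{2}\right) = -2 - \left(-2 + \frac{49}{256}\right) = -2 - - \frac{463}{256} = -2 + \frac{463}{256} = - \frac{49}{256}$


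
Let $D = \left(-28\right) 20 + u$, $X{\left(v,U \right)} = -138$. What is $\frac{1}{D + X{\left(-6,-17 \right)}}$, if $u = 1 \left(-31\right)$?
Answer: $- \frac{1}{729} \approx -0.0013717$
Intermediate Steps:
$u = -31$
$D = -591$ ($D = \left(-28\right) 20 - 31 = -560 - 31 = -591$)
$\frac{1}{D + X{\left(-6,-17 \right)}} = \frac{1}{-591 - 138} = \frac{1}{-729} = - \frac{1}{729}$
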